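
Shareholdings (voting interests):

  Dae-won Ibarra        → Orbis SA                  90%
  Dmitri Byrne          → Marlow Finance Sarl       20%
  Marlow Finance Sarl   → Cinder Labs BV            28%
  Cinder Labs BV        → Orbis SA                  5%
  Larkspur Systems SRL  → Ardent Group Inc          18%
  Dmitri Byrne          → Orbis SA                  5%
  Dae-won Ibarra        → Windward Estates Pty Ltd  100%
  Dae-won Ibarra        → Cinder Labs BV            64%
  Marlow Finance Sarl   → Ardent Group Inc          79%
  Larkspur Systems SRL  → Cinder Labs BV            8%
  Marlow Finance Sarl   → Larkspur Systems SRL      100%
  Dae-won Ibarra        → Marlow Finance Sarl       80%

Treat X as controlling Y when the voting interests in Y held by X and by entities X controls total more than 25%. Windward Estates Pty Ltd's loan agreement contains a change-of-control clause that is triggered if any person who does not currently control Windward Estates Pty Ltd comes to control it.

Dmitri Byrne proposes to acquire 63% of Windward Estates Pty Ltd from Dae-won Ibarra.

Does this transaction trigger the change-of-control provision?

The purchase adds only to Dmitri's holdings (Dae-won's stake shrinks), so Dmitri is the only person who could newly come to control Windward.
Dmitri's largest direct stake is 20% in Marlow, which does not meet the threshold, so Dmitri controls no company.
Neither Dmitri nor any entity Dmitri controls holds any voting interest in Windward.
So before the transaction, Dmitri does not control Windward.
After the purchase, Dmitri holds 63% of Windward directly, and Dae-won's stake falls to 37%.
Dmitri holds 63% of Windward, so Dmitri controls Windward.
Dmitri did not control Windward before and does after, so the clause is triggered.

Yes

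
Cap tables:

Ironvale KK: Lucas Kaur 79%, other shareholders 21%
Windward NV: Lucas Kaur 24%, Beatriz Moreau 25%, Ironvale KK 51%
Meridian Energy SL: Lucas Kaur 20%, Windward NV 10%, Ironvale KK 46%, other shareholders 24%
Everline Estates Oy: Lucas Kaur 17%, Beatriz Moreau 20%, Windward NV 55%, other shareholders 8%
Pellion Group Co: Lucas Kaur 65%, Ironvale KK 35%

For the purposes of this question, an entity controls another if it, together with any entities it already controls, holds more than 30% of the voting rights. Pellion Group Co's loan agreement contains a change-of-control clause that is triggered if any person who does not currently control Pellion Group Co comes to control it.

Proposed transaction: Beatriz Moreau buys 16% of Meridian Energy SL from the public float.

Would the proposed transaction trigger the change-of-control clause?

No

The purchase changes only Beatriz's holdings, so Beatriz is the only person who could newly come to control Pellion.
Beatriz's largest direct stake is 25% in Windward, which does not meet the threshold, so Beatriz controls no company.
Neither Beatriz nor any entity Beatriz controls holds any voting interest in Pellion.
So before the transaction, Beatriz does not control Pellion.
After the purchase, Beatriz holds 16% of Meridian directly.
Beatriz's side now holds 16% of Meridian, not > 30%, so Beatriz still does not control Meridian.
After the transaction, neither Beatriz nor any entity Beatriz controls holds a voting interest in Pellion, so Beatriz still does not control it.
No new person acquires control, so the clause is not triggered.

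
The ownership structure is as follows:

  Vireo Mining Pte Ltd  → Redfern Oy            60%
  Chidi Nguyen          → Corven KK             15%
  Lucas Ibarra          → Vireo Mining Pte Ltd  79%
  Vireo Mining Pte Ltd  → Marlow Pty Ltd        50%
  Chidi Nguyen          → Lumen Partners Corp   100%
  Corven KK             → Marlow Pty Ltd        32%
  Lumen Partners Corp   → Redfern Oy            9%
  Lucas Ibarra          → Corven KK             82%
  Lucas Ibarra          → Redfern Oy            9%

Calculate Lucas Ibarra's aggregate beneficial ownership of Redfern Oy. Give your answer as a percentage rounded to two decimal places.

Lucas reaches Redfern along 2 paths.
Via Vireo: 79% × 60% = 47.4%.
Direct stake: 9% = 9%.
Total: 47.4% + 9% = 56.4%.
Rounded: 56.40%.

56.40%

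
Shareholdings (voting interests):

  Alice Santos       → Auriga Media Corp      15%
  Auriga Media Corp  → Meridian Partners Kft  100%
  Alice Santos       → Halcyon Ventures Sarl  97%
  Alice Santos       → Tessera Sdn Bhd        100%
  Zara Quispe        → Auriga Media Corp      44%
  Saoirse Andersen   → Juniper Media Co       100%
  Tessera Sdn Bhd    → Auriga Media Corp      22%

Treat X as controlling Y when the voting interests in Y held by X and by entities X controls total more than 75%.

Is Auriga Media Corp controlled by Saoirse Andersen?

No

Saoirse holds 100% of Juniper, so Saoirse controls Juniper.
Neither Saoirse nor any entity Saoirse controls holds any voting interest in Auriga.
So Saoirse does not control Auriga.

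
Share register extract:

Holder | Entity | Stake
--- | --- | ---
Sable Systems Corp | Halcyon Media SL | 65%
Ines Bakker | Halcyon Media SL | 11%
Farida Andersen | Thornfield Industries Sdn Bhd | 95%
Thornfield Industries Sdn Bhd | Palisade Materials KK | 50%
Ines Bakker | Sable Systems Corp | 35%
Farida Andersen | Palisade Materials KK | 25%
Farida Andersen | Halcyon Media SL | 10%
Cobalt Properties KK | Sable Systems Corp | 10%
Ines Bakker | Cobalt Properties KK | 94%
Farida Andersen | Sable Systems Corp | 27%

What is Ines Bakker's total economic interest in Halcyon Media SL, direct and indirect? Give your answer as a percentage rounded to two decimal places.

39.86%

Ines reaches Halcyon along 3 paths.
Via Cobalt → Sable: 94% × 10% × 65% = 6.11%.
Via Sable: 35% × 65% = 22.75%.
Direct stake: 11% = 11%.
Total: 6.11% + 22.75% + 11% = 39.86%.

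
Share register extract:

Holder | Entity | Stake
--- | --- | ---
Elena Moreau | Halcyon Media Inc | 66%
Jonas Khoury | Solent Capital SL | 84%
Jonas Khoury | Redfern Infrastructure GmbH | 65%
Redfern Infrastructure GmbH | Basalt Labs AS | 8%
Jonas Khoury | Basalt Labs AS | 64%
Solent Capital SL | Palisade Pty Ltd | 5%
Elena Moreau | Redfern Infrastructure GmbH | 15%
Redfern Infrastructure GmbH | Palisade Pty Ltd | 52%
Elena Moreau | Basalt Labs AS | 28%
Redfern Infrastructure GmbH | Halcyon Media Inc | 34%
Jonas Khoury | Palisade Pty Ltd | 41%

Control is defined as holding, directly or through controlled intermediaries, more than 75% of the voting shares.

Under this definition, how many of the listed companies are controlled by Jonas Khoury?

1

Jonas holds 84% of Solent, so Jonas controls Solent.
No other company's threshold is met.
Jonas controls 1 company.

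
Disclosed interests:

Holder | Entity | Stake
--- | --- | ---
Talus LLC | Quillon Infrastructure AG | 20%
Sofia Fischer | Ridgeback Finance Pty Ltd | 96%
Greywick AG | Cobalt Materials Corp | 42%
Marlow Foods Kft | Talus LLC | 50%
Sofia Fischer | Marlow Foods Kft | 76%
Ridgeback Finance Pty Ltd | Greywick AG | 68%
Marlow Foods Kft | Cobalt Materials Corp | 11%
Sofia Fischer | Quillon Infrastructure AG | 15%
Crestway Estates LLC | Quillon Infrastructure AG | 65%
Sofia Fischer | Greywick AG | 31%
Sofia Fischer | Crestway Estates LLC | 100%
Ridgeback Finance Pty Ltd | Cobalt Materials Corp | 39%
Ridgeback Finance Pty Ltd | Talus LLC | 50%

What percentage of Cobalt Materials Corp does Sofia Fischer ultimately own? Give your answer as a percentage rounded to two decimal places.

Sofia reaches Cobalt along 4 paths.
Via Ridgeback: 96% × 39% = 37.44%.
Via Greywick: 31% × 42% = 13.02%.
Via Ridgeback → Greywick: 96% × 68% × 42% = 27.4176%.
Via Marlow: 76% × 11% = 8.36%.
Total: 37.44% + 13.02% + 27.4176% + 8.36% = 86.2376%.
Rounded: 86.24%.

86.24%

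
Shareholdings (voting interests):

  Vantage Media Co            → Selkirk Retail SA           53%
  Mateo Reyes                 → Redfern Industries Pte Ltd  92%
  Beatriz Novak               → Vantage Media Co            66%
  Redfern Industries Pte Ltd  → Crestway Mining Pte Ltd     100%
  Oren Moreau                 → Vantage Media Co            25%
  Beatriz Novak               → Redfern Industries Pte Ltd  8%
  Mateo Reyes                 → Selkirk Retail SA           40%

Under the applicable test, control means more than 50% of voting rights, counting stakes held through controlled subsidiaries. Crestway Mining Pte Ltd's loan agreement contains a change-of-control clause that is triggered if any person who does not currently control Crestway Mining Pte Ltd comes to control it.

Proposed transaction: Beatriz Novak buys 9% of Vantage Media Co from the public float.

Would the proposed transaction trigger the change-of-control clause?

No

The purchase changes only Beatriz's holdings, so Beatriz is the only person who could newly come to control Crestway.
Beatriz holds 66% of Vantage, so Beatriz controls Vantage.
Vantage holds 53% of Selkirk, so Beatriz controls Selkirk.
Neither Beatriz nor any entity Beatriz controls holds any voting interest in Crestway.
So before the transaction, Beatriz does not control Crestway.
After the purchase, Beatriz's direct stake in Vantage rises to 66% + 9% = 75%.
Beatriz holds 75% of Vantage, so Beatriz controls Vantage.
After the transaction, neither Beatriz nor any entity Beatriz controls holds a voting interest in Crestway, so Beatriz still does not control it.
No new person acquires control, so the clause is not triggered.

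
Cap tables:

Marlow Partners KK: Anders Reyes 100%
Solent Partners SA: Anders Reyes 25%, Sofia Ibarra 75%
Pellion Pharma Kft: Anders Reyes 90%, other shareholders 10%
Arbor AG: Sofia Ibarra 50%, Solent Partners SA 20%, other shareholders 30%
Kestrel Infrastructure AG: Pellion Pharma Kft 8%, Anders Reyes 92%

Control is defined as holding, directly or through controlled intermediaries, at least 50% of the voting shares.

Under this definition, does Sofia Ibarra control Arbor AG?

Sofia holds 75% of Solent, so Sofia controls Solent.
Sofia and Solent together hold 50% + 20% = 70% of Arbor, so Sofia controls Arbor.

Yes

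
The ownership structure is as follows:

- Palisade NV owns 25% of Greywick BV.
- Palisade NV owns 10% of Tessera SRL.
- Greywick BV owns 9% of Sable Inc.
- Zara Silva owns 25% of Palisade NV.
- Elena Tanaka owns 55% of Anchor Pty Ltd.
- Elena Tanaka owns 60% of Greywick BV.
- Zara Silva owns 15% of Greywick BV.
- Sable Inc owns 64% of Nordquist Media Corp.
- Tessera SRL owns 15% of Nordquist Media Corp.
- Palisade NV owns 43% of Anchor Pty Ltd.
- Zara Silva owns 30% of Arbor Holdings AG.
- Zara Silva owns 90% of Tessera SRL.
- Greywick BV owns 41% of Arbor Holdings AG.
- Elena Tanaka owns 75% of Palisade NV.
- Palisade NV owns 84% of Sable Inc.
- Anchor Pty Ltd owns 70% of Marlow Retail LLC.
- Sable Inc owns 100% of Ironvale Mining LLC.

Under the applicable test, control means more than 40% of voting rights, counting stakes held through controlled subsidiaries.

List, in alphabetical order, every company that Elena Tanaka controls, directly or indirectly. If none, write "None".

Elena holds 75% of Palisade, so Elena controls Palisade.
Elena and Palisade together hold 60% + 25% = 85% of Greywick, so Elena controls Greywick.
Greywick holds 41% of Arbor, so Elena controls Arbor.
Elena and Palisade together hold 55% + 43% = 98% of Anchor, so Elena controls Anchor.
Anchor holds 70% of Marlow, so Elena controls Marlow.
Palisade and Greywick together hold 84% + 9% = 93% of Sable, so Elena controls Sable.
Sable holds 64% of Nordquist, so Elena controls Nordquist.
Sable holds 100% of Ironvale, so Elena controls Ironvale.
No other company's threshold is met.

Anchor Pty Ltd, Arbor Holdings AG, Greywick BV, Ironvale Mining LLC, Marlow Retail LLC, Nordquist Media Corp, Palisade NV, Sable Inc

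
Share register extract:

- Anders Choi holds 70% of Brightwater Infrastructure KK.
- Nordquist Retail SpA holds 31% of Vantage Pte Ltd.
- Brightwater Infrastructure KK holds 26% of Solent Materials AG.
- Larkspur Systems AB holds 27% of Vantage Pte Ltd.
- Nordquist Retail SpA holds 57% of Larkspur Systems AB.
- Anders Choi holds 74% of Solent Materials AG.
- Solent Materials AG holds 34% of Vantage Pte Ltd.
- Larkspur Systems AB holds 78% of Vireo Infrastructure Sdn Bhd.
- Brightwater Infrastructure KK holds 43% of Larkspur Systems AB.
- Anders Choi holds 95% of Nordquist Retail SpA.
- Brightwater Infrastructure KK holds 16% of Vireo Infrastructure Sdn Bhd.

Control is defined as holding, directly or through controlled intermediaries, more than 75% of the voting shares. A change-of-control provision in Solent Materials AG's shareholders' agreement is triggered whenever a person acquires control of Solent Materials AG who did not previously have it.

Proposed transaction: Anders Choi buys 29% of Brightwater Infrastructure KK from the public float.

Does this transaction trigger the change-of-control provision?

The purchase changes only Anders's holdings, so Anders is the only person who could newly come to control Solent.
Anders holds 95% of Nordquist, so Anders controls Nordquist.
In Solent, Anders's side holds only 74%, not > 75%.
So before the transaction, Anders does not control Solent.
After the purchase, Anders's direct stake in Brightwater rises to 70% + 29% = 99%.
Anders holds 99% of Brightwater, so Anders controls Brightwater.
Anders and Brightwater together hold 74% + 26% = 100% of Solent, so Anders controls Solent.
Anders did not control Solent before and does after, so the clause is triggered.

Yes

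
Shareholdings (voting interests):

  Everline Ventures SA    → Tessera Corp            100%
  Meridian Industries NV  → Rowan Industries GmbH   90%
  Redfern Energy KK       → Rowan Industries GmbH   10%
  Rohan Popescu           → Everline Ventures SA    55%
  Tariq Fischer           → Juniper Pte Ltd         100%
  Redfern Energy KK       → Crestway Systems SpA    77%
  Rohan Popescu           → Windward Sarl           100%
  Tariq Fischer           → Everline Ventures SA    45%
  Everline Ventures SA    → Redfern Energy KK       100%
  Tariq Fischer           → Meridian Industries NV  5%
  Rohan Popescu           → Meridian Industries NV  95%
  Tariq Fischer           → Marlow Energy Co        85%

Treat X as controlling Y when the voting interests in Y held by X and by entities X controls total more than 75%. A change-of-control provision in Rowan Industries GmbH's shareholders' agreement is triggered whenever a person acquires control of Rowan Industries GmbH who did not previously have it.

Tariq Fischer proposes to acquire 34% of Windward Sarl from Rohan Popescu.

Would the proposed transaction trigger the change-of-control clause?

No

The purchase adds only to Tariq's holdings (Rohan's stake shrinks), so Tariq is the only person who could newly come to control Rowan.
Tariq holds 100% of Juniper, so Tariq controls Juniper.
Tariq holds 85% of Marlow, so Tariq controls Marlow.
Neither Tariq nor any entity Tariq controls holds any voting interest in Rowan.
So before the transaction, Tariq does not control Rowan.
After the purchase, Tariq holds 34% of Windward directly, and Rohan's stake falls to 66%.
Tariq's side now holds 34% of Windward, not > 75%, so Tariq still does not control Windward.
After the transaction, neither Tariq nor any entity Tariq controls holds a voting interest in Rowan, so Tariq still does not control it.
No new person acquires control, so the clause is not triggered.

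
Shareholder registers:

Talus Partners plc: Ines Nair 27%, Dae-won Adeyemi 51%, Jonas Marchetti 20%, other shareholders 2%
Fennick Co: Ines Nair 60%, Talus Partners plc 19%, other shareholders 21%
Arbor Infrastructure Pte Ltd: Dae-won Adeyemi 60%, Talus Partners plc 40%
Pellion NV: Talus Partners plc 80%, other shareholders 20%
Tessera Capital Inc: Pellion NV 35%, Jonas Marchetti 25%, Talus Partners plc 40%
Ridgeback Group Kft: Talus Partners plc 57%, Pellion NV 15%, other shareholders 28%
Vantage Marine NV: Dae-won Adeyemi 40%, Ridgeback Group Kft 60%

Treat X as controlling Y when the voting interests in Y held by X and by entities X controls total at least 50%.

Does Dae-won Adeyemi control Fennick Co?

No

Dae-won holds 51% of Talus, so Dae-won controls Talus.
Dae-won and Talus together hold 60% + 40% = 100% of Arbor, so Dae-won controls Arbor.
Talus holds 80% of Pellion, so Dae-won controls Pellion.
Pellion and Talus together hold 35% + 40% = 75% of Tessera, so Dae-won controls Tessera.
Talus and Pellion together hold 57% + 15% = 72% of Ridgeback, so Dae-won controls Ridgeback.
Dae-won and Ridgeback together hold 40% + 60% = 100% of Vantage, so Dae-won controls Vantage.
In Fennick, Dae-won's side holds only 19%, not ≥ 50%.
So Dae-won does not control Fennick.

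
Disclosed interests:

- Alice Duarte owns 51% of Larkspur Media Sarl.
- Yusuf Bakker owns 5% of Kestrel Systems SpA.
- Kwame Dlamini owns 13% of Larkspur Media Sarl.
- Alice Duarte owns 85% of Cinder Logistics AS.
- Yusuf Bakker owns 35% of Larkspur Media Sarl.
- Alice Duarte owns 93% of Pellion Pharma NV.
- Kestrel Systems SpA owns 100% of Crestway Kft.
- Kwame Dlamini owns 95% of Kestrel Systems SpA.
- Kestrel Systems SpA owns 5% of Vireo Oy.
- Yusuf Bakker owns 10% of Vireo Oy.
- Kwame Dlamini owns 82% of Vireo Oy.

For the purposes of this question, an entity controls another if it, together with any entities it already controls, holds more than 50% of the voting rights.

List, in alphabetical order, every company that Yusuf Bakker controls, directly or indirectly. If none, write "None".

Yusuf's largest direct stake is 35% in Larkspur, which does not meet the threshold.

None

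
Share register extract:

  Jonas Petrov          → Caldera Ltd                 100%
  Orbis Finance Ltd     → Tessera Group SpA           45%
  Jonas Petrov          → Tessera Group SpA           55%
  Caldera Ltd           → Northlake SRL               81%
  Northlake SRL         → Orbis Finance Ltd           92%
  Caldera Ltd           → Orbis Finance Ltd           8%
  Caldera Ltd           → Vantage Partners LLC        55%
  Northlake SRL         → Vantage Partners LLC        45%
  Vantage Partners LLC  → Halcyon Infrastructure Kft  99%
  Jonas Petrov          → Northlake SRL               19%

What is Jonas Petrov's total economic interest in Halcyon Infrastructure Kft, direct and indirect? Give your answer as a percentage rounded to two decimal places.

99.00%

Jonas reaches Halcyon along 3 paths.
Via Caldera → Northlake → Vantage: 100% × 81% × 45% × 99% = 36.0855%.
Via Northlake → Vantage: 19% × 45% × 99% = 8.4645%.
Via Caldera → Vantage: 100% × 55% × 99% = 54.45%.
Total: 36.0855% + 8.4645% + 54.45% = 99%.
Rounded: 99.00%.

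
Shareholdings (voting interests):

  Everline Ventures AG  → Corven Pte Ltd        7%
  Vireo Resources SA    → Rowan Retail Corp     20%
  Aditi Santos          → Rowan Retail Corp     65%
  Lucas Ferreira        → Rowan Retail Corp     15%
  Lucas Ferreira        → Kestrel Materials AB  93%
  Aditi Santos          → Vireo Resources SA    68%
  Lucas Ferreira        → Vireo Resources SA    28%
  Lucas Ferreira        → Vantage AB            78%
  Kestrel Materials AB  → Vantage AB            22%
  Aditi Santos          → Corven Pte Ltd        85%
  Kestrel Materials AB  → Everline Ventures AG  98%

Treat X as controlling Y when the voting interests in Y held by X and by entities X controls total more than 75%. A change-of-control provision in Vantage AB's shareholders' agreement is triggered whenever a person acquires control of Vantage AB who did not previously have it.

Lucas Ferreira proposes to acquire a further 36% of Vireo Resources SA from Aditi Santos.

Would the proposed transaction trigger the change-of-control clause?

The purchase adds only to Lucas's holdings (Aditi's stake shrinks), so Lucas is the only person who could newly come to control Vantage.
Lucas holds 93% of Kestrel, so Lucas controls Kestrel.
Kestrel and Lucas together hold 22% + 78% = 100% of Vantage, so Lucas controls Vantage.
So Lucas already controls Vantage before the transaction.
After the purchase, Lucas's direct stake in Vireo rises to 28% + 36% = 64%, and Aditi's stake falls to 32%.
Lucas controlled Vantage already, so this is not a new person acquiring control; every other person's position is unchanged or reduced.
No new person acquires control, so the clause is not triggered.

No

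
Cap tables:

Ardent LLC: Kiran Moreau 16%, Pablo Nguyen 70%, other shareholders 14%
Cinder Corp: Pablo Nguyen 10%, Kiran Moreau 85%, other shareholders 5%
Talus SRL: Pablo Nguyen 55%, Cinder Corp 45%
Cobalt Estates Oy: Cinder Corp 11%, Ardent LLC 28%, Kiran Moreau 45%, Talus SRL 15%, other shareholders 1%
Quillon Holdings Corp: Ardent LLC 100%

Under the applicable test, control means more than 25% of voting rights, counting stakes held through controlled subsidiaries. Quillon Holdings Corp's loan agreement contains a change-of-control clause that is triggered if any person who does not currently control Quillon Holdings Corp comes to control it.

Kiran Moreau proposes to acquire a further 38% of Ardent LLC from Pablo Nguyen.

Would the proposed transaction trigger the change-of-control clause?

The purchase adds only to Kiran's holdings (Pablo's stake shrinks), so Kiran is the only person who could newly come to control Quillon.
Kiran holds 85% of Cinder, so Kiran controls Cinder.
Cinder holds 45% of Talus, so Kiran controls Talus.
Cinder and Kiran and Talus together hold 11% + 45% + 15% = 71% of Cobalt, so Kiran controls Cobalt.
Neither Kiran nor any entity Kiran controls holds any voting interest in Quillon.
So before the transaction, Kiran does not control Quillon.
After the purchase, Kiran's direct stake in Ardent rises to 16% + 38% = 54%, and Pablo's stake falls to 32%.
Kiran holds 54% of Ardent, so Kiran controls Ardent.
Ardent holds 100% of Quillon, so Kiran controls Quillon.
Kiran did not control Quillon before and does after, so the clause is triggered.

Yes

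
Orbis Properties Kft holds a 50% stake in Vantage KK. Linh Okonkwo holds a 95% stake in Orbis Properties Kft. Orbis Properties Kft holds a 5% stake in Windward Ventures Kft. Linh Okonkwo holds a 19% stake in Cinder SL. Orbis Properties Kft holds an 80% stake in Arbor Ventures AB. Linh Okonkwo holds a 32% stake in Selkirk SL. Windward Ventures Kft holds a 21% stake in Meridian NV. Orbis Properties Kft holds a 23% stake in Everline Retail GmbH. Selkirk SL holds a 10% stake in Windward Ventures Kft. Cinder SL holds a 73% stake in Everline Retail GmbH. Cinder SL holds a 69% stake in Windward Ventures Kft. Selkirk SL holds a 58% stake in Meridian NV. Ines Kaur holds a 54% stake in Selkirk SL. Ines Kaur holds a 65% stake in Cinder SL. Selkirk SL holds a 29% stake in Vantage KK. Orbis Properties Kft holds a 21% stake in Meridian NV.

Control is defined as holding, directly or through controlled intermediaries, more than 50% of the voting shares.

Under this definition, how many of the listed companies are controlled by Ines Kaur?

5

Ines holds 54% of Selkirk, so Ines controls Selkirk.
Ines holds 65% of Cinder, so Ines controls Cinder.
Cinder holds 73% of Everline, so Ines controls Everline.
Selkirk and Cinder together hold 10% + 69% = 79% of Windward, so Ines controls Windward.
Windward and Selkirk together hold 21% + 58% = 79% of Meridian, so Ines controls Meridian.
No other company's threshold is met.
Ines controls 5 companies.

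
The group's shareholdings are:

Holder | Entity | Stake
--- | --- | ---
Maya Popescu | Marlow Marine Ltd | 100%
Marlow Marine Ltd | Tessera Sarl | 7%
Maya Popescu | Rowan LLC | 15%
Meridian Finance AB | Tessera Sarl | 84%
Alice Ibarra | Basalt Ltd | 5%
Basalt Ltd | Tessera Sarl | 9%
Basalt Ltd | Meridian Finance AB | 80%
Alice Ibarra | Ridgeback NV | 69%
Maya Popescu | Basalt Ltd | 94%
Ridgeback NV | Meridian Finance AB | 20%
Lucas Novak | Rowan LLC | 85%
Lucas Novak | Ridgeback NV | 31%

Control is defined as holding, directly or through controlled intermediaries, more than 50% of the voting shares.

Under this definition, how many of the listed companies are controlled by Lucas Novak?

1

Lucas holds 85% of Rowan, so Lucas controls Rowan.
No other company's threshold is met.
Lucas controls 1 company.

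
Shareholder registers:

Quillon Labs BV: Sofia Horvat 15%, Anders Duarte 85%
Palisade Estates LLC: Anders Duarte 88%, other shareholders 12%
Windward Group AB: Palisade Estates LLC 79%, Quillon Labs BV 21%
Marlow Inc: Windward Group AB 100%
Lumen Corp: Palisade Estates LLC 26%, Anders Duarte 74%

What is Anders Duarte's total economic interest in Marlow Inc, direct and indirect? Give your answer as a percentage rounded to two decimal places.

Anders reaches Marlow along 2 paths.
Via Palisade → Windward: 88% × 79% × 100% = 69.52%.
Via Quillon → Windward: 85% × 21% × 100% = 17.85%.
Total: 69.52% + 17.85% = 87.37%.

87.37%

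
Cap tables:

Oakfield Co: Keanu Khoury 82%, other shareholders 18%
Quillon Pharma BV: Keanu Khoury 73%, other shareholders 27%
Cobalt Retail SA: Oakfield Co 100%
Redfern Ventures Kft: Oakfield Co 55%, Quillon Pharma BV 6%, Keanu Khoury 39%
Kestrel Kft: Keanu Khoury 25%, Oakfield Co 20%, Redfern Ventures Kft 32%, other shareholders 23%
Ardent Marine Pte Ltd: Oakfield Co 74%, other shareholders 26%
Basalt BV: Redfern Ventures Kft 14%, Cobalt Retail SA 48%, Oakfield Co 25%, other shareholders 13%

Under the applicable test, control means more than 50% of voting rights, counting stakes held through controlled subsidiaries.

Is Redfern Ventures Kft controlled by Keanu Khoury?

Keanu holds 82% of Oakfield, so Keanu controls Oakfield.
Keanu holds 73% of Quillon, so Keanu controls Quillon.
Oakfield and Quillon and Keanu together hold 55% + 6% + 39% = 100% of Redfern, so Keanu controls Redfern.

Yes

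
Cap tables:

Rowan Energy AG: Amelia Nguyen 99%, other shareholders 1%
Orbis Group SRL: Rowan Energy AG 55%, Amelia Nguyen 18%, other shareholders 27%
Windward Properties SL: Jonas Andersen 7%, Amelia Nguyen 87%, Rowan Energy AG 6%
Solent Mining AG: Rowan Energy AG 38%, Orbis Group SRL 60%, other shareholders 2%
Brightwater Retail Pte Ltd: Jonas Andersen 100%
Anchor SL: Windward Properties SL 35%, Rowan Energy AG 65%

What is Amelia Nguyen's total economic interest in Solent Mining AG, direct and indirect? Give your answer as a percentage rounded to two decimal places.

81.09%

Amelia reaches Solent along 3 paths.
Via Rowan: 99% × 38% = 37.62%.
Via Rowan → Orbis: 99% × 55% × 60% = 32.67%.
Via Orbis: 18% × 60% = 10.8%.
Total: 37.62% + 32.67% + 10.8% = 81.09%.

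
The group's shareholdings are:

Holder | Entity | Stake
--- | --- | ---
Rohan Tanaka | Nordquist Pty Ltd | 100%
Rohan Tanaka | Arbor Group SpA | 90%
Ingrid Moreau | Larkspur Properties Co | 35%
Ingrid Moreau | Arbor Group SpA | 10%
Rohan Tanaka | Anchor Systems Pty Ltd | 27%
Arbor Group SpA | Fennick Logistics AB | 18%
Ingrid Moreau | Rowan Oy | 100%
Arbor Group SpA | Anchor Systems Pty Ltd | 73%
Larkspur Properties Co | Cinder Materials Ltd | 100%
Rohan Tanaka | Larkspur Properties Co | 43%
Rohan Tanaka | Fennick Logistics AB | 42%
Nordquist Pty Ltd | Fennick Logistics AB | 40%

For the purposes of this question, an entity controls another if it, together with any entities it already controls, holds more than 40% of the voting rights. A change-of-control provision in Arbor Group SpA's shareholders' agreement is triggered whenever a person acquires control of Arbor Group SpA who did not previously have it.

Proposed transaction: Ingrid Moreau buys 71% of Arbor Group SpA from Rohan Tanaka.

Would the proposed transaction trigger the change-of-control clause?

Yes

The purchase adds only to Ingrid's holdings (Rohan's stake shrinks), so Ingrid is the only person who could newly come to control Arbor.
Ingrid holds 100% of Rowan, so Ingrid controls Rowan.
In Arbor, Ingrid's side holds only 10%, not > 40%.
So before the transaction, Ingrid does not control Arbor.
After the purchase, Ingrid's direct stake in Arbor rises to 10% + 71% = 81%, and Rohan's stake falls to 19%.
Ingrid holds 81% of Arbor, so Ingrid controls Arbor.
Ingrid did not control Arbor before and does after, so the clause is triggered.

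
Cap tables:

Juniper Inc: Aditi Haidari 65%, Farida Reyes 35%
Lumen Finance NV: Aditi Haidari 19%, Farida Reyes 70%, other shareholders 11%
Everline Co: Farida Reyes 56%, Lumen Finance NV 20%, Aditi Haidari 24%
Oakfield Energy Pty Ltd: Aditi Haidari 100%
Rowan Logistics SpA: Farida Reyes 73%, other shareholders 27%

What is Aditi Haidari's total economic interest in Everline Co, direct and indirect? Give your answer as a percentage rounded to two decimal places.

27.80%

Aditi reaches Everline along 2 paths.
Via Lumen: 19% × 20% = 3.8%.
Direct stake: 24% = 24%.
Total: 3.8% + 24% = 27.8%.
Rounded: 27.80%.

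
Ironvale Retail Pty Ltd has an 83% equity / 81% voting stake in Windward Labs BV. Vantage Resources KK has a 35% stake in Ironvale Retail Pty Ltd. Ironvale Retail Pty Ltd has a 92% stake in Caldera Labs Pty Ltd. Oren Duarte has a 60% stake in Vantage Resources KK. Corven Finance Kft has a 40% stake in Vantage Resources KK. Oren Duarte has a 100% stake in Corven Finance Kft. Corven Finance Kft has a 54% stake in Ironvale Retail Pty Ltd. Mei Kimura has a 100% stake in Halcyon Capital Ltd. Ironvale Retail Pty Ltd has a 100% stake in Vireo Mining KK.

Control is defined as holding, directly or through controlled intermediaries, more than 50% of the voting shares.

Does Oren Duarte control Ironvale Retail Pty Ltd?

Oren holds 100% of Corven, so Oren controls Corven.
Corven and Oren together hold 40% + 60% = 100% of Vantage, so Oren controls Vantage.
Corven and Vantage together hold 54% + 35% = 89% of Ironvale, so Oren controls Ironvale.

Yes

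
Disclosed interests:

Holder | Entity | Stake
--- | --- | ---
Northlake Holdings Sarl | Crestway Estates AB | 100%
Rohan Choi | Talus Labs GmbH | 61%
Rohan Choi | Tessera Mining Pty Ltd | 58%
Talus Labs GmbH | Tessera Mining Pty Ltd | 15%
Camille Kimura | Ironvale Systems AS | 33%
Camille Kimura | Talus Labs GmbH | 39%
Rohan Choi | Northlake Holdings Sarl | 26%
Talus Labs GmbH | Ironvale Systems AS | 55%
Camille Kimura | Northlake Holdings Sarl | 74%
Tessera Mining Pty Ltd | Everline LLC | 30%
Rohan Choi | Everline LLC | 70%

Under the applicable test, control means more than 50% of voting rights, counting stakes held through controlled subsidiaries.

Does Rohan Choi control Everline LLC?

Yes

Rohan holds 61% of Talus, so Rohan controls Talus.
Talus and Rohan together hold 15% + 58% = 73% of Tessera, so Rohan controls Tessera.
Tessera and Rohan together hold 30% + 70% = 100% of Everline, so Rohan controls Everline.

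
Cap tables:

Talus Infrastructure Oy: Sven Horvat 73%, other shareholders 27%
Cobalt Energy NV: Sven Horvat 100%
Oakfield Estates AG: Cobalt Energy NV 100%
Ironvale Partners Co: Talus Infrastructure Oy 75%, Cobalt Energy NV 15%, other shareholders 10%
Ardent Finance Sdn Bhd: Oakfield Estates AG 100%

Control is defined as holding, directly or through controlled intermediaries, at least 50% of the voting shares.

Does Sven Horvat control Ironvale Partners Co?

Yes

Sven holds 73% of Talus, so Sven controls Talus.
Sven holds 100% of Cobalt, so Sven controls Cobalt.
Talus and Cobalt together hold 75% + 15% = 90% of Ironvale, so Sven controls Ironvale.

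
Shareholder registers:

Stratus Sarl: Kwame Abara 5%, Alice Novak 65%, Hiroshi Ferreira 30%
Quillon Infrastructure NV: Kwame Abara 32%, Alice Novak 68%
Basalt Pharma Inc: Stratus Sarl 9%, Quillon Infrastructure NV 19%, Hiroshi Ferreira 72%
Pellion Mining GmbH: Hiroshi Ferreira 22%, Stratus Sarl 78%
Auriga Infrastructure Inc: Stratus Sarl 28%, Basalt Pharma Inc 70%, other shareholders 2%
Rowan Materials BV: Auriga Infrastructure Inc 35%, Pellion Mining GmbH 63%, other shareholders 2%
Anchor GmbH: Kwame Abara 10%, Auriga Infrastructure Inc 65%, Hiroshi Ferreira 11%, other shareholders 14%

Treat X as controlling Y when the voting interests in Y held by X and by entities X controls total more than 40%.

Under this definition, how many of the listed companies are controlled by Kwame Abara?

0

Kwame's largest direct stake is 32% in Quillon, which does not meet the threshold.
Kwame controls 0 companies.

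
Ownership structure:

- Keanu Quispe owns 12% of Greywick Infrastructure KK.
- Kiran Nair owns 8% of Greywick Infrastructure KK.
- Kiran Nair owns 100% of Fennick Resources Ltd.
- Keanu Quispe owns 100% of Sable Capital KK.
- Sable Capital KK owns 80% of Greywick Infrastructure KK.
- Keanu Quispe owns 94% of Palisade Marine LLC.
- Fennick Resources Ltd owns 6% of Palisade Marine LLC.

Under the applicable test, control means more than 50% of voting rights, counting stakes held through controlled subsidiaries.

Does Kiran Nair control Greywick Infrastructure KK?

No

Kiran holds 100% of Fennick, so Kiran controls Fennick.
In Greywick, Kiran's side holds only 8%, not > 50%.
So Kiran does not control Greywick.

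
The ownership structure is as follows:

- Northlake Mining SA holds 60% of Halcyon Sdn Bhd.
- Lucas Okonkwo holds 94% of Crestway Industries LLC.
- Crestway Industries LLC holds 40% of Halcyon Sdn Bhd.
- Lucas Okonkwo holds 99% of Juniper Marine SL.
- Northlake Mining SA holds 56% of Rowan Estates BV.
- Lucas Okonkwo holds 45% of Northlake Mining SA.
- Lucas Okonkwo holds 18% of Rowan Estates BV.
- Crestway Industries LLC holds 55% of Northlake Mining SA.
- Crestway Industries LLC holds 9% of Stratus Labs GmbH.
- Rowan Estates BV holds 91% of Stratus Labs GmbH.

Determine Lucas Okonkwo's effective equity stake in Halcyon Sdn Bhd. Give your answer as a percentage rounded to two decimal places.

95.62%

Lucas reaches Halcyon along 3 paths.
Via Crestway: 94% × 40% = 37.6%.
Via Crestway → Northlake: 94% × 55% × 60% = 31.02%.
Via Northlake: 45% × 60% = 27%.
Total: 37.6% + 31.02% + 27% = 95.62%.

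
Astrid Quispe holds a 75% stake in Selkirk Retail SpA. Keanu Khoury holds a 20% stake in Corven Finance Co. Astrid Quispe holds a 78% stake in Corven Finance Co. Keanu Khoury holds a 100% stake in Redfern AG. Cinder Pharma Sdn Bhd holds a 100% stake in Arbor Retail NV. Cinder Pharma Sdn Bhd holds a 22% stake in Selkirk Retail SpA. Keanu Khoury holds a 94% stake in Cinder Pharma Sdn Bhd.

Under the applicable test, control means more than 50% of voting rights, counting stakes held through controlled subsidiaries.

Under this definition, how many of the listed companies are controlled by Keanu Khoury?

Keanu holds 94% of Cinder, so Keanu controls Cinder.
Keanu holds 100% of Redfern, so Keanu controls Redfern.
Cinder holds 100% of Arbor, so Keanu controls Arbor.
No other company's threshold is met.
Keanu controls 3 companies.

3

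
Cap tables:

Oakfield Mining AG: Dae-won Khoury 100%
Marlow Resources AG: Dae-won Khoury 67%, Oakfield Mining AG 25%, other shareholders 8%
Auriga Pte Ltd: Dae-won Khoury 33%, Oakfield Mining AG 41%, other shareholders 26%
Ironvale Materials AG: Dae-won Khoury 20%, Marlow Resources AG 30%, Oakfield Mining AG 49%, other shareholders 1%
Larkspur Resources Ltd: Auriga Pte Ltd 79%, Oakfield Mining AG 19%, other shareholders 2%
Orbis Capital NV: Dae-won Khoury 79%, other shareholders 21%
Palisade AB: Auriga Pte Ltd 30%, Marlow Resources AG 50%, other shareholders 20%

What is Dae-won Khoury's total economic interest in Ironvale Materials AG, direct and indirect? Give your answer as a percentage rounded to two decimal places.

Dae-won reaches Ironvale along 4 paths.
Direct stake: 20% = 20%.
Via Marlow: 67% × 30% = 20.1%.
Via Oakfield → Marlow: 100% × 25% × 30% = 7.5%.
Via Oakfield: 100% × 49% = 49%.
Total: 20% + 20.1% + 7.5% + 49% = 96.6%.
Rounded: 96.60%.

96.60%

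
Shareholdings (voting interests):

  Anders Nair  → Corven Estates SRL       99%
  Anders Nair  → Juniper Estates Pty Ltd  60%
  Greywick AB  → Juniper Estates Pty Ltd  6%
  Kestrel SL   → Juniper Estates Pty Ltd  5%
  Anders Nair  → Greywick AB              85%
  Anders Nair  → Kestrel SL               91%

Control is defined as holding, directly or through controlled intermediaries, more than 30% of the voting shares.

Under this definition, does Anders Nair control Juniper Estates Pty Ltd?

Anders holds 91% of Kestrel, so Anders controls Kestrel.
Anders holds 85% of Greywick, so Anders controls Greywick.
Greywick and Kestrel and Anders together hold 6% + 5% + 60% = 71% of Juniper, so Anders controls Juniper.

Yes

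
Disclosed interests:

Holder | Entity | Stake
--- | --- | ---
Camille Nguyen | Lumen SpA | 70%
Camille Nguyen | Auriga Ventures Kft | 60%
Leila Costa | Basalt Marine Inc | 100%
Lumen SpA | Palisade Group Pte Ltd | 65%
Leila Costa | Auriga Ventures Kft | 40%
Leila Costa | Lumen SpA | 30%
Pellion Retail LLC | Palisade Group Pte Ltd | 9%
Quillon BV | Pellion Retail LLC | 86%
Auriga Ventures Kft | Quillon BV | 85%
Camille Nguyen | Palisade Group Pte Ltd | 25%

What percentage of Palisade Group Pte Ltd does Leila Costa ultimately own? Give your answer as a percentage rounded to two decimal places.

22.13%

Leila reaches Palisade along 2 paths.
Via Auriga → Quillon → Pellion: 40% × 85% × 86% × 9% = 2.6316%.
Via Lumen: 30% × 65% = 19.5%.
Total: 2.6316% + 19.5% = 22.1316%.
Rounded: 22.13%.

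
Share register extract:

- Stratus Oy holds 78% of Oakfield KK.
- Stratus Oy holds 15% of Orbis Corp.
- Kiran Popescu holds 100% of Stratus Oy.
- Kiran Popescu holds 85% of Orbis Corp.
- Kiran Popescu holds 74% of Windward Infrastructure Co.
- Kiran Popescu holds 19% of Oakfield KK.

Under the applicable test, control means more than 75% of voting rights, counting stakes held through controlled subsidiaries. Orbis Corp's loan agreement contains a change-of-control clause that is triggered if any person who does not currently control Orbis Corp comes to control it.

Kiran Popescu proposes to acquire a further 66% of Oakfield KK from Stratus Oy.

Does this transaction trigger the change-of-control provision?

No

The purchase adds only to Kiran's holdings (Stratus's stake shrinks), so Kiran is the only person who could newly come to control Orbis.
Kiran holds 100% of Stratus, so Kiran controls Stratus.
Kiran and Stratus together hold 85% + 15% = 100% of Orbis, so Kiran controls Orbis.
So Kiran already controls Orbis before the transaction.
After the purchase, Kiran's direct stake in Oakfield rises to 19% + 66% = 85%, and Stratus's stake falls to 12%.
Kiran controlled Orbis already, so this is not a new person acquiring control; every other person's position is unchanged or reduced.
No new person acquires control, so the clause is not triggered.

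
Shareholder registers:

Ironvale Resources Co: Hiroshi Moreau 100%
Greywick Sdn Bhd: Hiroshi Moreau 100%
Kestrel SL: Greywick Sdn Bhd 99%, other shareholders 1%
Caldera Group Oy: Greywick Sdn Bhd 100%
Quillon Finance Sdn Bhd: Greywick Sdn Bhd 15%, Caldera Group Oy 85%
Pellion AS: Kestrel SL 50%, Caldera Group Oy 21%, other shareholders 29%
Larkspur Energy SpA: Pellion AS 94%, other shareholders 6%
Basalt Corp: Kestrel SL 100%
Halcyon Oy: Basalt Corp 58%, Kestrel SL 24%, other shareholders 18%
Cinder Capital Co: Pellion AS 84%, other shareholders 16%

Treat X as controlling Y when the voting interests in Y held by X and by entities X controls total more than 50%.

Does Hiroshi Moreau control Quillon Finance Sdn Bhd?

Hiroshi holds 100% of Greywick, so Hiroshi controls Greywick.
Greywick holds 100% of Caldera, so Hiroshi controls Caldera.
Greywick and Caldera together hold 15% + 85% = 100% of Quillon, so Hiroshi controls Quillon.

Yes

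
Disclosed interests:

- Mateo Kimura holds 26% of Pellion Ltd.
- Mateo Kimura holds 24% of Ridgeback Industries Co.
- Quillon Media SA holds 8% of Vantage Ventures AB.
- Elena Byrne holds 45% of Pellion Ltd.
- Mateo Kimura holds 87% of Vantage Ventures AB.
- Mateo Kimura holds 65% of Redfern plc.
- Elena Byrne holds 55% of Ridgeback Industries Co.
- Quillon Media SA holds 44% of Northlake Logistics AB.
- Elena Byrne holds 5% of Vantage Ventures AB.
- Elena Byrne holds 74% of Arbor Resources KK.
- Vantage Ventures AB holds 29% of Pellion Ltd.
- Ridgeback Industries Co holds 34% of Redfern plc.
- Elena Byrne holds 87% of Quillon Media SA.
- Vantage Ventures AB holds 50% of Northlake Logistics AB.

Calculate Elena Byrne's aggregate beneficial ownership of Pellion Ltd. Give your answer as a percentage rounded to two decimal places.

Elena reaches Pellion along 3 paths.
Via Vantage: 5% × 29% = 1.45%.
Via Quillon → Vantage: 87% × 8% × 29% = 2.0184%.
Direct stake: 45% = 45%.
Total: 1.45% + 2.0184% + 45% = 48.4684%.
Rounded: 48.47%.

48.47%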